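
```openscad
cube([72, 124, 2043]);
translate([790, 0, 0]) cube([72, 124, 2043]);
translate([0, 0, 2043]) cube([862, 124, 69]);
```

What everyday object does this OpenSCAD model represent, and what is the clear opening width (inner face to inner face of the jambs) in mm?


A door frame. The clear opening width is 718 mm.

Two 2043 mm tall posts with a header on top — a door frame. The left jamb is 72 mm wide at x = 0; the right jamb starts at x = 790. The clear opening is 790 − 72 = 718 mm.


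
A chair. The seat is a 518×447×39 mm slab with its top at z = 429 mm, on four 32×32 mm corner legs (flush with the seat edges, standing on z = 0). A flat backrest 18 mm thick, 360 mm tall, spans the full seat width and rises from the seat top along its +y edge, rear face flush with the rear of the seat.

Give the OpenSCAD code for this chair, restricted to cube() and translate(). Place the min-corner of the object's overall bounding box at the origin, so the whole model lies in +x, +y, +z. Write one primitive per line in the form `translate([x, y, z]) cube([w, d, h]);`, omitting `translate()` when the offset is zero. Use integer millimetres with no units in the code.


translate([0, 0, 390]) cube([518, 447, 39]);
cube([32, 32, 390]);
translate([486, 0, 0]) cube([32, 32, 390]);
translate([0, 415, 0]) cube([32, 32, 390]);
translate([486, 415, 0]) cube([32, 32, 390]);
translate([0, 429, 429]) cube([518, 18, 360]);


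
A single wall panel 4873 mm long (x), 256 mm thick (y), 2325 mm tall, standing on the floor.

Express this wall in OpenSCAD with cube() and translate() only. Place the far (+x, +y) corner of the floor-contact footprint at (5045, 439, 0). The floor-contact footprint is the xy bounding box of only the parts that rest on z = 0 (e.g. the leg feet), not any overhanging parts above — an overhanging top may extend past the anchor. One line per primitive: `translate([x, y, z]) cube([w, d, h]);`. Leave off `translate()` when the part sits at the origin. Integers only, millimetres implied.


translate([172, 183, 0]) cube([4873, 256, 2325]);


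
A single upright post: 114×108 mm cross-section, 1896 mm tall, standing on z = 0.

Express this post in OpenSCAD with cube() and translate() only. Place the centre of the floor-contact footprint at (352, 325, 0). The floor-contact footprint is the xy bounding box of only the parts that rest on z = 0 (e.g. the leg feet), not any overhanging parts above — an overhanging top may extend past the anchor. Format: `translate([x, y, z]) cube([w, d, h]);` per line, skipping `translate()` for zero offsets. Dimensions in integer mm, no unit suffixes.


translate([295, 271, 0]) cube([114, 108, 1896]);


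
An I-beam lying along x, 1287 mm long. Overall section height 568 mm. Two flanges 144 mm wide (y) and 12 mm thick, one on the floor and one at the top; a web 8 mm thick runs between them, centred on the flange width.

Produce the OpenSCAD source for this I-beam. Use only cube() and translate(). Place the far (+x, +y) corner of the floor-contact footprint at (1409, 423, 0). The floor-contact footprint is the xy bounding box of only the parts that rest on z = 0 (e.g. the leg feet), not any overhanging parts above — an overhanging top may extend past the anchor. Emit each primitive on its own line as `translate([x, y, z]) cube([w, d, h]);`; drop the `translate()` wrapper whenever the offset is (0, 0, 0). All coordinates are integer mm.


translate([122, 279, 0]) cube([1287, 144, 12]);
translate([122, 347, 12]) cube([1287, 8, 544]);
translate([122, 279, 556]) cube([1287, 144, 12]);


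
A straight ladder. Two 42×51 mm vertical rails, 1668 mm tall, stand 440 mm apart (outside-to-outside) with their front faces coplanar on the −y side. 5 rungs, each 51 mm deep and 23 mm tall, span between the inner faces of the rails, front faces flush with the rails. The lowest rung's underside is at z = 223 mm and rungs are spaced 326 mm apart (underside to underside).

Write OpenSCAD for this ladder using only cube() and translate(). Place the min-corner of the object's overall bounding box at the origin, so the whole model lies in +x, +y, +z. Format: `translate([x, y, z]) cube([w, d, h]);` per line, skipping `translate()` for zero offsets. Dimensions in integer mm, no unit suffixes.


cube([42, 51, 1668]);
translate([398, 0, 0]) cube([42, 51, 1668]);
translate([42, 0, 223]) cube([356, 51, 23]);
translate([42, 0, 549]) cube([356, 51, 23]);
translate([42, 0, 875]) cube([356, 51, 23]);
translate([42, 0, 1201]) cube([356, 51, 23]);
translate([42, 0, 1527]) cube([356, 51, 23]);


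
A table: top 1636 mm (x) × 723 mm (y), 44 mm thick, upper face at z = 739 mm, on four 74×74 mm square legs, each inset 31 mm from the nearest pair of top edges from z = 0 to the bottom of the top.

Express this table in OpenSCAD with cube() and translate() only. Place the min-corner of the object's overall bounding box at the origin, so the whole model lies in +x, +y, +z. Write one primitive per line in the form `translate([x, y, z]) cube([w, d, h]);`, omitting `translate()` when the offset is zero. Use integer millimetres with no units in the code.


translate([0, 0, 695]) cube([1636, 723, 44]);
translate([31, 31, 0]) cube([74, 74, 695]);
translate([1531, 31, 0]) cube([74, 74, 695]);
translate([31, 618, 0]) cube([74, 74, 695]);
translate([1531, 618, 0]) cube([74, 74, 695]);


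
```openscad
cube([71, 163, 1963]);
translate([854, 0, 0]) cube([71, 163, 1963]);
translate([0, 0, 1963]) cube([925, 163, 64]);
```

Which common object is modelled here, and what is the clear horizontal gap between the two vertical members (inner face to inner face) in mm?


A door frame. The clear opening width is 783 mm.

Two 1963 mm tall posts with a header on top — a door frame. The left jamb is 71 mm wide at x = 0; the right jamb starts at x = 854. The clear opening is 854 − 71 = 783 mm.


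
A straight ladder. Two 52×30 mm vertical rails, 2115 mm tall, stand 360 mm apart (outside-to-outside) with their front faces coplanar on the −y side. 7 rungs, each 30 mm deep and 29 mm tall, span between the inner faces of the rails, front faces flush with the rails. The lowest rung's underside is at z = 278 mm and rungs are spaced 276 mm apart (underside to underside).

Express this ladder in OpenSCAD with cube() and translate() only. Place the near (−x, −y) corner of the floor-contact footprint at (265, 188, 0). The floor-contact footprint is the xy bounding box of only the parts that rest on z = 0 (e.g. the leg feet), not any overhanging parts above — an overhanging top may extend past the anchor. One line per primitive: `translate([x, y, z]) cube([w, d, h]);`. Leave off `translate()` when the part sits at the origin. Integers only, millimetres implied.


translate([265, 188, 0]) cube([52, 30, 2115]);
translate([573, 188, 0]) cube([52, 30, 2115]);
translate([317, 188, 278]) cube([256, 30, 29]);
translate([317, 188, 554]) cube([256, 30, 29]);
translate([317, 188, 830]) cube([256, 30, 29]);
translate([317, 188, 1106]) cube([256, 30, 29]);
translate([317, 188, 1382]) cube([256, 30, 29]);
translate([317, 188, 1658]) cube([256, 30, 29]);
translate([317, 188, 1934]) cube([256, 30, 29]);


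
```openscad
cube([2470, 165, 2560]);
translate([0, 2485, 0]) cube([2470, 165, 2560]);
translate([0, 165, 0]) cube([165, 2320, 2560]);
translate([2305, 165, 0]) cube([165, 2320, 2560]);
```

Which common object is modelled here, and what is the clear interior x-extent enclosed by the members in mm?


A house (or room) frame. The interior width is 2140 mm.

Four 2560 mm walls enclosing a rectangle with no floor or roof — a room or house frame. Outside width is 2470 mm and wall thickness is 165 mm, so the interior width is 2470 − 2 × 165 = 2140 mm.


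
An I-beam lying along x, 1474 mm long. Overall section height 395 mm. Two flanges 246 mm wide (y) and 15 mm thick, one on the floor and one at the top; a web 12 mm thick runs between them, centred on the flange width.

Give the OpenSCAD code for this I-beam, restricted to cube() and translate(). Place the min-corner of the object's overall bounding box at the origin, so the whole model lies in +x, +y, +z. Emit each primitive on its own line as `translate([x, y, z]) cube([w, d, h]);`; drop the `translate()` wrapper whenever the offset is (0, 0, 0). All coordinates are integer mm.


cube([1474, 246, 15]);
translate([0, 117, 15]) cube([1474, 12, 365]);
translate([0, 0, 380]) cube([1474, 246, 15]);


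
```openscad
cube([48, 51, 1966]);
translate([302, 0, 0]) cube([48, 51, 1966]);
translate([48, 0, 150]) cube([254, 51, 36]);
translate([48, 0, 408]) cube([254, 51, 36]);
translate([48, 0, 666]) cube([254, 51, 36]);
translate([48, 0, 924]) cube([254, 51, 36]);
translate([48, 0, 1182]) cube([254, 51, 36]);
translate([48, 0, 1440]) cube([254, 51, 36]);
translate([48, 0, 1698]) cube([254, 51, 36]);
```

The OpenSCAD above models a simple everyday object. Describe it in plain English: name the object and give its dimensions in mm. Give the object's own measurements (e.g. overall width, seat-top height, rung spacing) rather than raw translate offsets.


A straight ladder. Two 48×51 mm vertical rails, 1966 mm tall, stand 350 mm apart (outside-to-outside) with their front faces coplanar on the −y side. 7 rungs, each 51 mm deep and 36 mm tall, span between the inner faces of the rails, front faces flush with the rails. The lowest rung's underside is at z = 150 mm and rungs are spaced 258 mm apart (underside to underside).


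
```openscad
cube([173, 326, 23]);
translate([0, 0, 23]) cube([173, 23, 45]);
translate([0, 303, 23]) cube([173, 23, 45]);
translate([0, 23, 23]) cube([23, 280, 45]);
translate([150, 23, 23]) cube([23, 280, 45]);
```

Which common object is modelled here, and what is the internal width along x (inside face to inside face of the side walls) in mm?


An open box. The internal width is 127 mm.

A 173×326 base slab with four walls standing on it — an open box. The base is 173 mm wide and the walls are 23 mm thick, so the internal width is 173 − 2 × 23 = 127 mm.


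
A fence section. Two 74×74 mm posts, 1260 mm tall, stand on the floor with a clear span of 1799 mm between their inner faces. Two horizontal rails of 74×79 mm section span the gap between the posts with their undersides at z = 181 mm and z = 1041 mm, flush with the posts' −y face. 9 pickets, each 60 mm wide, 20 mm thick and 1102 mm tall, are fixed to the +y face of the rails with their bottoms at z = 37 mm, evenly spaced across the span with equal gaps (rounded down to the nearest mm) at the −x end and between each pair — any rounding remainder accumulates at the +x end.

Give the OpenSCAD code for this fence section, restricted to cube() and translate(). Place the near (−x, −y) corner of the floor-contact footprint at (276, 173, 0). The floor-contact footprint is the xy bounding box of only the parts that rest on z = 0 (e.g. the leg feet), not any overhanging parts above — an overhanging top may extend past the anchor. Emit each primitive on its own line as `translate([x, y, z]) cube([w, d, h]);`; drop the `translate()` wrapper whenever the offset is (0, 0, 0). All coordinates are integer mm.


translate([276, 173, 0]) cube([74, 74, 1260]);
translate([2149, 173, 0]) cube([74, 74, 1260]);
translate([350, 173, 181]) cube([1799, 74, 79]);
translate([350, 173, 1041]) cube([1799, 74, 79]);
translate([475, 247, 37]) cube([60, 20, 1102]);
translate([660, 247, 37]) cube([60, 20, 1102]);
translate([845, 247, 37]) cube([60, 20, 1102]);
translate([1030, 247, 37]) cube([60, 20, 1102]);
translate([1215, 247, 37]) cube([60, 20, 1102]);
translate([1400, 247, 37]) cube([60, 20, 1102]);
translate([1585, 247, 37]) cube([60, 20, 1102]);
translate([1770, 247, 37]) cube([60, 20, 1102]);
translate([1955, 247, 37]) cube([60, 20, 1102]);


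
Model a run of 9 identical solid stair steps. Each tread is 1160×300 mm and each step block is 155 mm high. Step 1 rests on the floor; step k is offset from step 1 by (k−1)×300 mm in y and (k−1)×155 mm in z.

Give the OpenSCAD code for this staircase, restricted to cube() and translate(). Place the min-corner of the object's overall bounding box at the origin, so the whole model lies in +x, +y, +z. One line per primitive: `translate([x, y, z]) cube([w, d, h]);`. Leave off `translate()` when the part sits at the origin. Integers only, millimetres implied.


cube([1160, 300, 155]);
translate([0, 300, 155]) cube([1160, 300, 155]);
translate([0, 600, 310]) cube([1160, 300, 155]);
translate([0, 900, 465]) cube([1160, 300, 155]);
translate([0, 1200, 620]) cube([1160, 300, 155]);
translate([0, 1500, 775]) cube([1160, 300, 155]);
translate([0, 1800, 930]) cube([1160, 300, 155]);
translate([0, 2100, 1085]) cube([1160, 300, 155]);
translate([0, 2400, 1240]) cube([1160, 300, 155]);


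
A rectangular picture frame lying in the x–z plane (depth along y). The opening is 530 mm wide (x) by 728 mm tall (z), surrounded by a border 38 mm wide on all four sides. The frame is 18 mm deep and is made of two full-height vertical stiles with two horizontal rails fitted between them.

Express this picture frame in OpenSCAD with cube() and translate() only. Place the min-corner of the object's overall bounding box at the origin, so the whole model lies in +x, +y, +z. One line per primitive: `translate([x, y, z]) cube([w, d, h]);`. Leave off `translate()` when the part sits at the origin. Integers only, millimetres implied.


cube([38, 18, 804]);
translate([568, 0, 0]) cube([38, 18, 804]);
translate([38, 0, 0]) cube([530, 18, 38]);
translate([38, 0, 766]) cube([530, 18, 38]);


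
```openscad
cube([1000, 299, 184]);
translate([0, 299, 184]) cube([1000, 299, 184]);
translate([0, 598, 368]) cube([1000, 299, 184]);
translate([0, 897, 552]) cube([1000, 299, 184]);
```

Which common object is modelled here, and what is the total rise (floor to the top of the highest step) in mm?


A staircase. The total rise is 736 mm.

4 identical blocks, each offset up and back from the previous — a staircase. Each step is 184 mm tall and there are 4 of them, so the total rise is 4 × 184 = 736 mm.


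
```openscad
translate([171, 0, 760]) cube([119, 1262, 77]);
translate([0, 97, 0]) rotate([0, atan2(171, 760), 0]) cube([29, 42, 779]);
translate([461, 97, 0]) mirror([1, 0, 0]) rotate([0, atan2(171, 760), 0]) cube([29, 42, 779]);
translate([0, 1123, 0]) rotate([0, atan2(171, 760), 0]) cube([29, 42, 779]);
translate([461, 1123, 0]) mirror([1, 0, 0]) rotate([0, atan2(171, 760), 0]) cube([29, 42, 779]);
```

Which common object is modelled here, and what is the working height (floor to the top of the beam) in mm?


A sawhorse. The overall height is 837 mm.

A beam across two mirrored pairs of raked legs — a sawhorse. The beam's underside is at z = 760 (matching the legs' vertical rise in atan2(171, 760)) and the beam is 77 mm tall, so its top is at 760 + 77 = 837 mm. The raked legs top out at the beam's underside, so that is the highest point.


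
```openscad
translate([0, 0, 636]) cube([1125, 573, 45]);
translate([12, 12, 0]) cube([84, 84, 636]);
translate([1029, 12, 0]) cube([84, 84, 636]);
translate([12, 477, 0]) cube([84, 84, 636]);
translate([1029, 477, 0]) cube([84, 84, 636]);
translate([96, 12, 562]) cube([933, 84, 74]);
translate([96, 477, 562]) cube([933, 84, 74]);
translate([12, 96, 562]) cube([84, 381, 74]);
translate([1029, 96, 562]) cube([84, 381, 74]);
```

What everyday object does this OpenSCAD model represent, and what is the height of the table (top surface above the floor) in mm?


A table. The table height is 681 mm.

A 1125×573×45 slab sits at z = 636 on four 84 mm square posts — a table. The top surface is at 636 + 45 = 681 mm.


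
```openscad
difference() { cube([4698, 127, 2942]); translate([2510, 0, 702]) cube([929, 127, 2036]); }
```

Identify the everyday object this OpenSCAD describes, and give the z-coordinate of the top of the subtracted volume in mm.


A wall with a window opening. The window head height is 2738 mm.

A wall with a rectangular opening subtracted — a window. Sill at z = 702, opening 2036 mm tall, so the head is at 702 + 2036 = 2738 mm.


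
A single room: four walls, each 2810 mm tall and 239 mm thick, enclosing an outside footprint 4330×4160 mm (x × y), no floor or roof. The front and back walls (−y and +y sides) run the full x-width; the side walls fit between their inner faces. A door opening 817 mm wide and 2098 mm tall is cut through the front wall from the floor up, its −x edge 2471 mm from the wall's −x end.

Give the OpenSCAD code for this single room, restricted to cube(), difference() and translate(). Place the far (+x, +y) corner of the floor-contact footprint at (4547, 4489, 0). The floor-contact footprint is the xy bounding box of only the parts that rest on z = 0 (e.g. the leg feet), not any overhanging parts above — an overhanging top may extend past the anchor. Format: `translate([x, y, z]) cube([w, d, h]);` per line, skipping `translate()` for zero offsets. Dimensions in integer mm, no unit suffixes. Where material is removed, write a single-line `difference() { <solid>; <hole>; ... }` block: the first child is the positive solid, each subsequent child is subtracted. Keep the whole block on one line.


difference() { translate([217, 329, 0]) cube([4330, 239, 2810]); translate([2688, 329, 0]) cube([817, 239, 2098]); }
translate([217, 4250, 0]) cube([4330, 239, 2810]);
translate([217, 568, 0]) cube([239, 3682, 2810]);
translate([4308, 568, 0]) cube([239, 3682, 2810]);


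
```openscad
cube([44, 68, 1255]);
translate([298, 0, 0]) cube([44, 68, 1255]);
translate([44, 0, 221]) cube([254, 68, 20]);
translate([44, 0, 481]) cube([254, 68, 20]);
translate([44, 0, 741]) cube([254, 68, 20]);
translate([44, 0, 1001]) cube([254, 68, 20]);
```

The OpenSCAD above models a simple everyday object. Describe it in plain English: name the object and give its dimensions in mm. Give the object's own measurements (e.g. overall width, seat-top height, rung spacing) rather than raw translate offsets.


A straight ladder. Two 44×68 mm vertical rails, 1255 mm tall, stand 342 mm apart (outside-to-outside) with their front faces coplanar on the −y side. 4 rungs, each 68 mm deep and 20 mm tall, span between the inner faces of the rails, front faces flush with the rails. The lowest rung's underside is at z = 221 mm and rungs are spaced 260 mm apart (underside to underside).


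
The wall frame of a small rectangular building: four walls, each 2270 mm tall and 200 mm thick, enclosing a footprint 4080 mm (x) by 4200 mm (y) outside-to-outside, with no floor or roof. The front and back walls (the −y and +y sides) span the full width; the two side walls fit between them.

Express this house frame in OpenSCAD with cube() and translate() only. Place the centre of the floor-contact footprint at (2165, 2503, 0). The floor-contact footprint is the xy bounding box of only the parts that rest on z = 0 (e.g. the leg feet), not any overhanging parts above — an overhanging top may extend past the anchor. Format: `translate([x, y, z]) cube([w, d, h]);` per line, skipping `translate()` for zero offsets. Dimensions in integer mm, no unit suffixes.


translate([125, 403, 0]) cube([4080, 200, 2270]);
translate([125, 4403, 0]) cube([4080, 200, 2270]);
translate([125, 603, 0]) cube([200, 3800, 2270]);
translate([4005, 603, 0]) cube([200, 3800, 2270]);


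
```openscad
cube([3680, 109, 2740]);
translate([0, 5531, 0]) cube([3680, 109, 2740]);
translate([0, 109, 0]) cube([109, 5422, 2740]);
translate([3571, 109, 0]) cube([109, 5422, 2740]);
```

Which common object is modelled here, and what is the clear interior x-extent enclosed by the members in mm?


A house (or room) frame. The interior width is 3462 mm.

Four 2740 mm walls enclosing a rectangle with no floor or roof — a room or house frame. Outside width is 3680 mm and wall thickness is 109 mm, so the interior width is 3680 − 2 × 109 = 3462 mm.


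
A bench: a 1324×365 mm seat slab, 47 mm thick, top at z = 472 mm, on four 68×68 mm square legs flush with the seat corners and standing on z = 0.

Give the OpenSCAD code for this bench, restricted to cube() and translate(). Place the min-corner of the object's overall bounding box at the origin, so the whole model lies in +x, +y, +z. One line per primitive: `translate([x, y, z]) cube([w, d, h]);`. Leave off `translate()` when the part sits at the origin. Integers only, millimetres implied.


// leg_h = 472 − 47 = 425
translate([0, 0, 425]) cube([1324, 365, 47]);
cube([68, 68, 425]);
translate([0, 297, 0]) cube([68, 68, 425]);
translate([1256, 0, 0]) cube([68, 68, 425]);
translate([1256, 297, 0]) cube([68, 68, 425]);


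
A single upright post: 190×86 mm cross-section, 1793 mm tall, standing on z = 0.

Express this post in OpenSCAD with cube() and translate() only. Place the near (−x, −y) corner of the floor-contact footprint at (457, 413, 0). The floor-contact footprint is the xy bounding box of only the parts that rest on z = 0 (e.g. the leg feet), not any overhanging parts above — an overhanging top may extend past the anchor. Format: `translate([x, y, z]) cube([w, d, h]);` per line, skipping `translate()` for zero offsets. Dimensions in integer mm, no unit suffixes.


translate([457, 413, 0]) cube([190, 86, 1793]);


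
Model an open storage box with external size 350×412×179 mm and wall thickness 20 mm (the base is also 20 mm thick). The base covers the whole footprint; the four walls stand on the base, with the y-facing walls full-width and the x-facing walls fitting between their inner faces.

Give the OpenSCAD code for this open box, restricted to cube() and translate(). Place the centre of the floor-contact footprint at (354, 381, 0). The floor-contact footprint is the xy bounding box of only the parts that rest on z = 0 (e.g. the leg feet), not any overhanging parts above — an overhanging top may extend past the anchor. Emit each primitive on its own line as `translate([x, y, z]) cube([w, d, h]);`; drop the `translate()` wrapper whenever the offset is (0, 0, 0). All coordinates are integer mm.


translate([179, 175, 0]) cube([350, 412, 20]);
translate([179, 175, 20]) cube([350, 20, 159]);
translate([179, 567, 20]) cube([350, 20, 159]);
translate([179, 195, 20]) cube([20, 372, 159]);
translate([509, 195, 20]) cube([20, 372, 159]);


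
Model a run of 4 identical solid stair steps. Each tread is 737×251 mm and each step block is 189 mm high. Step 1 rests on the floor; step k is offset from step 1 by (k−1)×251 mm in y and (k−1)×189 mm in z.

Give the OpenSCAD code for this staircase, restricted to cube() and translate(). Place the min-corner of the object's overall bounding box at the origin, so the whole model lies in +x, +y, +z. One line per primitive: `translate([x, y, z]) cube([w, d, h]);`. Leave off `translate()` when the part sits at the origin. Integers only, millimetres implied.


cube([737, 251, 189]);
translate([0, 251, 189]) cube([737, 251, 189]);
translate([0, 502, 378]) cube([737, 251, 189]);
translate([0, 753, 567]) cube([737, 251, 189]);


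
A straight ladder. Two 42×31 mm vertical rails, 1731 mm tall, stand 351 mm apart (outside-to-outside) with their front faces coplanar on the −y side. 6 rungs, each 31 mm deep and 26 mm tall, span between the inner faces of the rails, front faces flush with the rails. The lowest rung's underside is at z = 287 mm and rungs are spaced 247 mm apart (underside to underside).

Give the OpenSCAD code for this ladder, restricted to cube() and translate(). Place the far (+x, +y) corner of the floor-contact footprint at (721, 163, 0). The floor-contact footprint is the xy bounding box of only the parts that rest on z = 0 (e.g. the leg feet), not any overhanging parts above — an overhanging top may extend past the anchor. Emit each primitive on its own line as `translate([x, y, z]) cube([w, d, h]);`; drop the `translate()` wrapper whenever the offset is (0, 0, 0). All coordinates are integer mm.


// rung span = 351 - 2*42 = 267
// rung[k] z = 287 + k*247
translate([370, 132, 0]) cube([42, 31, 1731]);
translate([679, 132, 0]) cube([42, 31, 1731]);
translate([412, 132, 287]) cube([267, 31, 26]);
translate([412, 132, 534]) cube([267, 31, 26]);
translate([412, 132, 781]) cube([267, 31, 26]);
translate([412, 132, 1028]) cube([267, 31, 26]);
translate([412, 132, 1275]) cube([267, 31, 26]);
translate([412, 132, 1522]) cube([267, 31, 26]);


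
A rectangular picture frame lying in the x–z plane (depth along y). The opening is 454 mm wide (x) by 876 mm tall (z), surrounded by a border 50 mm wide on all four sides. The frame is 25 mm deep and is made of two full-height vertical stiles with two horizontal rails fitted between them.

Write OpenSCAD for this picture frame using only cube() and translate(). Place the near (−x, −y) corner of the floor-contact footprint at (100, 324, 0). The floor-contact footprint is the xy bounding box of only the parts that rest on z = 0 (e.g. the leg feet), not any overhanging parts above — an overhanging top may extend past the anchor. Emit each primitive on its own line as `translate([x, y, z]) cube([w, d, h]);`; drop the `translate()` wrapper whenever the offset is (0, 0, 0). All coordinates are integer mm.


translate([100, 324, 0]) cube([50, 25, 976]);
translate([604, 324, 0]) cube([50, 25, 976]);
translate([150, 324, 0]) cube([454, 25, 50]);
translate([150, 324, 926]) cube([454, 25, 50]);


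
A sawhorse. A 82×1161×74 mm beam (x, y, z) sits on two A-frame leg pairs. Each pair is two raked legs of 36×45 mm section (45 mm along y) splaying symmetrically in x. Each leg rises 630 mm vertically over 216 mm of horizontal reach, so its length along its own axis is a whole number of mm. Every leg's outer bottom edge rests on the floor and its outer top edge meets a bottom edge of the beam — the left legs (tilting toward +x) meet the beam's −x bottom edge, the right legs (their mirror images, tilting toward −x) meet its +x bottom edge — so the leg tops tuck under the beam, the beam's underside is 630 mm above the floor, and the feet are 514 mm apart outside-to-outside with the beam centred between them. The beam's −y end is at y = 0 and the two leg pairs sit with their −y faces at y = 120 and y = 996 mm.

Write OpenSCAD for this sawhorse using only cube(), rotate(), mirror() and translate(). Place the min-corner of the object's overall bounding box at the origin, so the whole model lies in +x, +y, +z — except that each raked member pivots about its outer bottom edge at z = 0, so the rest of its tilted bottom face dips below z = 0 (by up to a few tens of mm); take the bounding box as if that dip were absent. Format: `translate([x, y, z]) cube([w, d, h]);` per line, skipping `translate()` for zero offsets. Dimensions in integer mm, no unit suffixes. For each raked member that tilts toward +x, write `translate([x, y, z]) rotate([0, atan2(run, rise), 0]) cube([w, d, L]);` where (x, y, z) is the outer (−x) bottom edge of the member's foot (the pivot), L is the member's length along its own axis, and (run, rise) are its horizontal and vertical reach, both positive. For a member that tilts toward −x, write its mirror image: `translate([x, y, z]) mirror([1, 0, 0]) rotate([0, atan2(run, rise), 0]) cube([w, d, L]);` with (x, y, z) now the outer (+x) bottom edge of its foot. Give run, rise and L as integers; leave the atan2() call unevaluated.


translate([216, 0, 630]) cube([82, 1161, 74]);
translate([0, 120, 0]) rotate([0, atan2(216, 630), 0]) cube([36, 45, 666]);
translate([514, 120, 0]) mirror([1, 0, 0]) rotate([0, atan2(216, 630), 0]) cube([36, 45, 666]);
translate([0, 996, 0]) rotate([0, atan2(216, 630), 0]) cube([36, 45, 666]);
translate([514, 996, 0]) mirror([1, 0, 0]) rotate([0, atan2(216, 630), 0]) cube([36, 45, 666]);


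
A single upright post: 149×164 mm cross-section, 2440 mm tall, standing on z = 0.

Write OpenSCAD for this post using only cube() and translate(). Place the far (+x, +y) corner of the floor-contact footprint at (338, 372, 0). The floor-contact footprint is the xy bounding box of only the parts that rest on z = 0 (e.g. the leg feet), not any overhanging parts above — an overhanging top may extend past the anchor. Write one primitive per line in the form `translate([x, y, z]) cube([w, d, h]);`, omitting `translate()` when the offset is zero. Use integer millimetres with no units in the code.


translate([189, 208, 0]) cube([149, 164, 2440]);


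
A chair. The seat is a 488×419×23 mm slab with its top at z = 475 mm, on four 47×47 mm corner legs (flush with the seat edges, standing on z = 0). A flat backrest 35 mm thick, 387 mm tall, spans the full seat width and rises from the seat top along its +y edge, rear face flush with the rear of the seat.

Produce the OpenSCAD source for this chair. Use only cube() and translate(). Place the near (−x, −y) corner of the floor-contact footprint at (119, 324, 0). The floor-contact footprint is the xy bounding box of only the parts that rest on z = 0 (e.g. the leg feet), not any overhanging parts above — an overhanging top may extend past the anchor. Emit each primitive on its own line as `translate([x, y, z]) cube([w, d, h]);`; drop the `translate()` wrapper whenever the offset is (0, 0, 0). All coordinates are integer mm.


translate([119, 324, 452]) cube([488, 419, 23]);
translate([119, 324, 0]) cube([47, 47, 452]);
translate([560, 324, 0]) cube([47, 47, 452]);
translate([119, 696, 0]) cube([47, 47, 452]);
translate([560, 696, 0]) cube([47, 47, 452]);
translate([119, 708, 475]) cube([488, 35, 387]);


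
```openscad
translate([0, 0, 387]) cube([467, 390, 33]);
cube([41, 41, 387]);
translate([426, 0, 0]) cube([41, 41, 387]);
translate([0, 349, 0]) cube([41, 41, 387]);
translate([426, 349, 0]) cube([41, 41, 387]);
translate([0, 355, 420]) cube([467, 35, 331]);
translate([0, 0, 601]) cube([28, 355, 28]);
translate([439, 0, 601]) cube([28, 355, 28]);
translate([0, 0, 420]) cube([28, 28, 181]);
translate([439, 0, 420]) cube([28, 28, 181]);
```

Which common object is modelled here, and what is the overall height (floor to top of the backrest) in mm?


A chair. The overall height is 751 mm.

A slab on four corner posts with a tall panel at the back — a chair. The seat slab sits at z = 387 with thickness 33, and the 331 mm backrest starts at the seat top, so the overall height is 387 + 33 + 331 = 751 mm.


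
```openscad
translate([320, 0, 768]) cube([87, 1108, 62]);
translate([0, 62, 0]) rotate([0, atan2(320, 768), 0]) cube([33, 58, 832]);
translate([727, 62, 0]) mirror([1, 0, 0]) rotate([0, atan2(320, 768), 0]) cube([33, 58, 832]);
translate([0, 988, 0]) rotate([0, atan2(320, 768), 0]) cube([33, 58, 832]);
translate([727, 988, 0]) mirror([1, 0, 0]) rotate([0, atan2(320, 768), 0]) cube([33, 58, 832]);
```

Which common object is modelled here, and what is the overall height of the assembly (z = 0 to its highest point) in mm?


A sawhorse. The overall height is 830 mm.

A beam across two mirrored pairs of raked legs — a sawhorse. The beam's underside is at z = 768 (matching the legs' vertical rise in atan2(320, 768)) and the beam is 62 mm tall, so its top is at 768 + 62 = 830 mm. The raked legs top out at the beam's underside, so that is the highest point.


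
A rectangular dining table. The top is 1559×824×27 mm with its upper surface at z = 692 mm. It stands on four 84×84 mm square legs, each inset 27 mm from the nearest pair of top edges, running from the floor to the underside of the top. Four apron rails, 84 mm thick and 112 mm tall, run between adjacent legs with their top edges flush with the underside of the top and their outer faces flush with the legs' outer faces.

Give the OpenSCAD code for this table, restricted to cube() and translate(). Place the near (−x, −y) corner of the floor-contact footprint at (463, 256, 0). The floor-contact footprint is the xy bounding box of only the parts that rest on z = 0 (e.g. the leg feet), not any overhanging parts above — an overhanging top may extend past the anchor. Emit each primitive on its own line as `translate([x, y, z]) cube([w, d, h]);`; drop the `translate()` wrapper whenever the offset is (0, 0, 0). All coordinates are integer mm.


translate([436, 229, 665]) cube([1559, 824, 27]);
translate([463, 256, 0]) cube([84, 84, 665]);
translate([1884, 256, 0]) cube([84, 84, 665]);
translate([463, 942, 0]) cube([84, 84, 665]);
translate([1884, 942, 0]) cube([84, 84, 665]);
translate([547, 256, 553]) cube([1337, 84, 112]);
translate([547, 942, 553]) cube([1337, 84, 112]);
translate([463, 340, 553]) cube([84, 602, 112]);
translate([1884, 340, 553]) cube([84, 602, 112]);


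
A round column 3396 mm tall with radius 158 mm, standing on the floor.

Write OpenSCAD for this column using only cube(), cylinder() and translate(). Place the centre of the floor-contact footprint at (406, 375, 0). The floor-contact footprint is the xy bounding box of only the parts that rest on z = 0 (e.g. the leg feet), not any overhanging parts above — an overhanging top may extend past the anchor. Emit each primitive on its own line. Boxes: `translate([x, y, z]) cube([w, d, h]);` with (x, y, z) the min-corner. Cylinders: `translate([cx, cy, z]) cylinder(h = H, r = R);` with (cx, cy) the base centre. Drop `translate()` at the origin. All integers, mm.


translate([406, 375, 0]) cylinder(h = 3396, r = 158);


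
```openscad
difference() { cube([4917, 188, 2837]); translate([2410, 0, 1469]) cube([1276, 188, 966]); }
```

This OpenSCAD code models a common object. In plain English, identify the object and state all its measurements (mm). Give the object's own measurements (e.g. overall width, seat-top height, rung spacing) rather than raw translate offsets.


A wall 4917 mm long (x), 188 mm thick (y), 2837 mm tall, with a rectangular window opening cut through it. The opening is 1276 mm wide and 966 mm tall; its sill is at z = 1469 mm and its near (−x) edge is 2410 mm from the wall's −x end. The opening passes through the full wall thickness.


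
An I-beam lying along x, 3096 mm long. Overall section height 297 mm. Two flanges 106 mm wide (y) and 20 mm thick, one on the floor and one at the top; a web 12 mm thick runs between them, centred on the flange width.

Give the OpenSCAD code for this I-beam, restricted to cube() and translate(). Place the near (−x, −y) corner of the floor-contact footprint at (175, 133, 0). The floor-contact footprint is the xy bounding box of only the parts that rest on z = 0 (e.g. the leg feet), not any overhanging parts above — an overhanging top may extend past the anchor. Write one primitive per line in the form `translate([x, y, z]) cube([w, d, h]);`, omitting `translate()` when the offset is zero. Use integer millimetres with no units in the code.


translate([175, 133, 0]) cube([3096, 106, 20]);
translate([175, 180, 20]) cube([3096, 12, 257]);
translate([175, 133, 277]) cube([3096, 106, 20]);


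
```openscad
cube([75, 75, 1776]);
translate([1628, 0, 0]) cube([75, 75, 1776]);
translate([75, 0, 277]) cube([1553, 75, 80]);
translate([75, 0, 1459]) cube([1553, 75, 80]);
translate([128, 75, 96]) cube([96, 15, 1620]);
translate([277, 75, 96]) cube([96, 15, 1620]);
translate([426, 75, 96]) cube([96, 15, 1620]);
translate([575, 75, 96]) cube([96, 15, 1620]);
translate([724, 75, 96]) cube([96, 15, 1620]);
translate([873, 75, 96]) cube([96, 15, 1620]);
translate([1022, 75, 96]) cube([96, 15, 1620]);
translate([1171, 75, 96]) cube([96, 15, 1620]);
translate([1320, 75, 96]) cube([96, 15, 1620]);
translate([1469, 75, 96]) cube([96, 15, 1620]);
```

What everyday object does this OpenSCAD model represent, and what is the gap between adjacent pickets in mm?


A fence section. The picket gap is 53 mm.

Two posts, two rails, 10 pickets — a fence section. Span 1553 mm holds 10 pickets of 96 mm with 11 equal gaps: ⌊(1553 − 10·96) / 11⌋ = 53 mm.


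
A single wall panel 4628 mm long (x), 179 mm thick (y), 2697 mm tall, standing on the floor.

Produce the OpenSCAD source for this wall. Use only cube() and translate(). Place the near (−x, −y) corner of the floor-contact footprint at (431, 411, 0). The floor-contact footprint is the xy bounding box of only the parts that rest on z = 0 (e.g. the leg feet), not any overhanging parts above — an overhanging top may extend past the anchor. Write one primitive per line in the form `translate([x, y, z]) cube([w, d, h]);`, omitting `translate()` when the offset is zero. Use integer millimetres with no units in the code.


translate([431, 411, 0]) cube([4628, 179, 2697]);


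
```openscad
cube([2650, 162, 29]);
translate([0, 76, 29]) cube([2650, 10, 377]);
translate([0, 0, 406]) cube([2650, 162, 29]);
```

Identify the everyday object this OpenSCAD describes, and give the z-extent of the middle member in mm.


An I-beam. The web height is 377 mm.

Two wide flanges with a thin centred web — an I-beam. Overall 435 mm minus two 29 mm flanges gives a web of 435 − 2·29 = 377 mm.


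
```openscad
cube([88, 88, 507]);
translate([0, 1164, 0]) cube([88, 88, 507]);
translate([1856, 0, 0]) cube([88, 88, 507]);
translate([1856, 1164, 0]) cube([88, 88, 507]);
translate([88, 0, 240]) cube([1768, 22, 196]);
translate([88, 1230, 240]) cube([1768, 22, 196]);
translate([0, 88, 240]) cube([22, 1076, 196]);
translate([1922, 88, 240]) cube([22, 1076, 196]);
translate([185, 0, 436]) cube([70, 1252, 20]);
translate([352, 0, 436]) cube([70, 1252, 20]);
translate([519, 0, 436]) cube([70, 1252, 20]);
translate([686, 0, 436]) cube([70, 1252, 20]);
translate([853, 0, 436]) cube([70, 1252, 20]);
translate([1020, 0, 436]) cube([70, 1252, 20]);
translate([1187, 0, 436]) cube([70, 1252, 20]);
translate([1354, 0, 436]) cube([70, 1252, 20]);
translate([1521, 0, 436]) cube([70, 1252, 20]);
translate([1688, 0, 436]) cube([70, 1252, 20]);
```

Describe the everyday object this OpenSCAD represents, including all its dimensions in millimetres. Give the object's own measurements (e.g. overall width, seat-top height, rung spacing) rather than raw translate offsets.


A bed frame 1944 mm long (x) by 1252 mm wide (y). Four 88×88 mm corner posts, 507 mm tall, at the corners of the footprint. Four rails of 22 mm thickness and 196 mm height run between adjacent posts with their undersides at z = 240 mm, their outer faces flush with the outside of the frame (the two x-running rails run between the posts' inner faces; the two y-running rails run between the posts' inner faces). 10 slats, each 70 mm wide (x) and 20 mm thick, lie across the top of the two x-running rails, running the full 1252 mm width of the frame in y; along x they sit between the end posts with a 97 mm gap after the −x posts and between neighbouring slats, leaving 98 mm before the +x posts.


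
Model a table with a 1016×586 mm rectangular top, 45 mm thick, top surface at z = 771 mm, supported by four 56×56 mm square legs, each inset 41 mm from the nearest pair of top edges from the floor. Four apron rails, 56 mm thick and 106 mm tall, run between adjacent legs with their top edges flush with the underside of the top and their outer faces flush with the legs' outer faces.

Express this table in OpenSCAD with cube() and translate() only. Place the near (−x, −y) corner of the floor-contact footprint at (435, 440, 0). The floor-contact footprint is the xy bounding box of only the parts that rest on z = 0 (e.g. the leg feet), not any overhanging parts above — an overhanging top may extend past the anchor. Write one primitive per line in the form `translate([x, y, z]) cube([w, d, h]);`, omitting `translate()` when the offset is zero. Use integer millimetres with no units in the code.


translate([394, 399, 726]) cube([1016, 586, 45]);
translate([435, 440, 0]) cube([56, 56, 726]);
translate([1313, 440, 0]) cube([56, 56, 726]);
translate([435, 888, 0]) cube([56, 56, 726]);
translate([1313, 888, 0]) cube([56, 56, 726]);
translate([491, 440, 620]) cube([822, 56, 106]);
translate([491, 888, 620]) cube([822, 56, 106]);
translate([435, 496, 620]) cube([56, 392, 106]);
translate([1313, 496, 620]) cube([56, 392, 106]);


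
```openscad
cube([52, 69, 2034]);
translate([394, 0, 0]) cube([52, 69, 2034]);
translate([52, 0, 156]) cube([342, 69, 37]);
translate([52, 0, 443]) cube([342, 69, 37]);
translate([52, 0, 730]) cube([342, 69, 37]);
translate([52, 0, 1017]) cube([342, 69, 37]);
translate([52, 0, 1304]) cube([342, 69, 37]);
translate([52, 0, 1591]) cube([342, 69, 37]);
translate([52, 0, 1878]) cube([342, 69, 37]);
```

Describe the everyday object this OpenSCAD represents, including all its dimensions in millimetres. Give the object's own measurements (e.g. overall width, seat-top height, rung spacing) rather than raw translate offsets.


A straight ladder. Two 52×69 mm vertical rails, 2034 mm tall, stand 446 mm apart (outside-to-outside) with their front faces coplanar on the −y side. 7 rungs, each 69 mm deep and 37 mm tall, span between the inner faces of the rails, front faces flush with the rails. The lowest rung's underside is at z = 156 mm and rungs are spaced 287 mm apart (underside to underside).
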